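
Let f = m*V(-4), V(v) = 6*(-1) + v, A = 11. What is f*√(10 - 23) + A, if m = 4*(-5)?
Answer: 11 + 200*I*√13 ≈ 11.0 + 721.11*I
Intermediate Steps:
V(v) = -6 + v
m = -20
f = 200 (f = -20*(-6 - 4) = -20*(-10) = 200)
f*√(10 - 23) + A = 200*√(10 - 23) + 11 = 200*√(-13) + 11 = 200*(I*√13) + 11 = 200*I*√13 + 11 = 11 + 200*I*√13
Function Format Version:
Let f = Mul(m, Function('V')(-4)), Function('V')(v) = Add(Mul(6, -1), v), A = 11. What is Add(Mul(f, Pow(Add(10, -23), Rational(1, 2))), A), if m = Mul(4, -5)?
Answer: Add(11, Mul(200, I, Pow(13, Rational(1, 2)))) ≈ Add(11.000, Mul(721.11, I))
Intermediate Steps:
Function('V')(v) = Add(-6, v)
m = -20
f = 200 (f = Mul(-20, Add(-6, -4)) = Mul(-20, -10) = 200)
Add(Mul(f, Pow(Add(10, -23), Rational(1, 2))), A) = Add(Mul(200, Pow(Add(10, -23), Rational(1, 2))), 11) = Add(Mul(200, Pow(-13, Rational(1, 2))), 11) = Add(Mul(200, Mul(I, Pow(13, Rational(1, 2)))), 11) = Add(Mul(200, I, Pow(13, Rational(1, 2))), 11) = Add(11, Mul(200, I, Pow(13, Rational(1, 2))))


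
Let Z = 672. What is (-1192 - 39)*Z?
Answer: -827232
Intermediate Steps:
(-1192 - 39)*Z = (-1192 - 39)*672 = -1231*672 = -827232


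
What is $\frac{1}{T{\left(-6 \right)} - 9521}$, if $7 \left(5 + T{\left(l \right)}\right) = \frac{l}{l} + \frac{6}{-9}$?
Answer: $- \frac{21}{200045} \approx -0.00010498$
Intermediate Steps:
$T{\left(l \right)} = - \frac{104}{21}$ ($T{\left(l \right)} = -5 + \frac{\frac{l}{l} + \frac{6}{-9}}{7} = -5 + \frac{1 + 6 \left(- \frac{1}{9}\right)}{7} = -5 + \frac{1 - \frac{2}{3}}{7} = -5 + \frac{1}{7} \cdot \frac{1}{3} = -5 + \frac{1}{21} = - \frac{104}{21}$)
$\frac{1}{T{\left(-6 \right)} - 9521} = \frac{1}{- \frac{104}{21} - 9521} = \frac{1}{- \frac{200045}{21}} = - \frac{21}{200045}$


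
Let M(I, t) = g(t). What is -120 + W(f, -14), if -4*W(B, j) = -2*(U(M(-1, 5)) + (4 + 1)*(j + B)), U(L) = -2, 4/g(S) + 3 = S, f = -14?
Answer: -191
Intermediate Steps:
g(S) = 4/(-3 + S)
M(I, t) = 4/(-3 + t)
W(B, j) = -1 + 5*B/2 + 5*j/2 (W(B, j) = -(-1)*(-2 + (4 + 1)*(j + B))/2 = -(-1)*(-2 + 5*(B + j))/2 = -(-1)*(-2 + (5*B + 5*j))/2 = -(-1)*(-2 + 5*B + 5*j)/2 = -(4 - 10*B - 10*j)/4 = -1 + 5*B/2 + 5*j/2)
-120 + W(f, -14) = -120 + (-1 + (5/2)*(-14) + (5/2)*(-14)) = -120 + (-1 - 35 - 35) = -120 - 71 = -191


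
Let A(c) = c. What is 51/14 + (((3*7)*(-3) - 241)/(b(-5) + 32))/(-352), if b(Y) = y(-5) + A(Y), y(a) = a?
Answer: 12475/3388 ≈ 3.6821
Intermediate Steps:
b(Y) = -5 + Y
51/14 + (((3*7)*(-3) - 241)/(b(-5) + 32))/(-352) = 51/14 + (((3*7)*(-3) - 241)/((-5 - 5) + 32))/(-352) = 51*(1/14) + ((21*(-3) - 241)/(-10 + 32))*(-1/352) = 51/14 + ((-63 - 241)/22)*(-1/352) = 51/14 - 304*1/22*(-1/352) = 51/14 - 152/11*(-1/352) = 51/14 + 19/484 = 12475/3388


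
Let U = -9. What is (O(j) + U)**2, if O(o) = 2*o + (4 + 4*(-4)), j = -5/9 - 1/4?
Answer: 165649/324 ≈ 511.26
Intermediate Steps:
j = -29/36 (j = -5*1/9 - 1*1/4 = -5/9 - 1/4 = -29/36 ≈ -0.80556)
O(o) = -12 + 2*o (O(o) = 2*o + (4 - 16) = 2*o - 12 = -12 + 2*o)
(O(j) + U)**2 = ((-12 + 2*(-29/36)) - 9)**2 = ((-12 - 29/18) - 9)**2 = (-245/18 - 9)**2 = (-407/18)**2 = 165649/324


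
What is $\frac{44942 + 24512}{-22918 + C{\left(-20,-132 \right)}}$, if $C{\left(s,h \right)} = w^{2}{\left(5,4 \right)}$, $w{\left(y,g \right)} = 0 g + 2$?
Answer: $- \frac{34727}{11457} \approx -3.0311$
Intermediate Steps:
$w{\left(y,g \right)} = 2$ ($w{\left(y,g \right)} = 0 + 2 = 2$)
$C{\left(s,h \right)} = 4$ ($C{\left(s,h \right)} = 2^{2} = 4$)
$\frac{44942 + 24512}{-22918 + C{\left(-20,-132 \right)}} = \frac{44942 + 24512}{-22918 + 4} = \frac{69454}{-22914} = 69454 \left(- \frac{1}{22914}\right) = - \frac{34727}{11457}$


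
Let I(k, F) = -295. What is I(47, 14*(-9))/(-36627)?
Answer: 295/36627 ≈ 0.0080542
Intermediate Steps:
I(47, 14*(-9))/(-36627) = -295/(-36627) = -295*(-1/36627) = 295/36627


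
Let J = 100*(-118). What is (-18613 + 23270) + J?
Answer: -7143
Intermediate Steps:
J = -11800
(-18613 + 23270) + J = (-18613 + 23270) - 11800 = 4657 - 11800 = -7143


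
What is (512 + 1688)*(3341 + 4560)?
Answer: 17382200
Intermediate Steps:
(512 + 1688)*(3341 + 4560) = 2200*7901 = 17382200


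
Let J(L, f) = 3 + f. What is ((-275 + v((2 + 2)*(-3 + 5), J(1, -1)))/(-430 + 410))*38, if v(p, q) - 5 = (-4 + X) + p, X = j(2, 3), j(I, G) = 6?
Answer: 494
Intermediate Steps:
X = 6
v(p, q) = 7 + p (v(p, q) = 5 + ((-4 + 6) + p) = 5 + (2 + p) = 7 + p)
((-275 + v((2 + 2)*(-3 + 5), J(1, -1)))/(-430 + 410))*38 = ((-275 + (7 + (2 + 2)*(-3 + 5)))/(-430 + 410))*38 = ((-275 + (7 + 4*2))/(-20))*38 = ((-275 + (7 + 8))*(-1/20))*38 = ((-275 + 15)*(-1/20))*38 = -260*(-1/20)*38 = 13*38 = 494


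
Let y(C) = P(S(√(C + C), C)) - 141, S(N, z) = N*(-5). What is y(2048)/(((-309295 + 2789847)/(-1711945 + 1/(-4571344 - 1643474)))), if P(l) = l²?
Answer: -1087977124792783849/15416179219536 ≈ -70574.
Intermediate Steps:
S(N, z) = -5*N
y(C) = -141 + 50*C (y(C) = (-5*√(C + C))² - 141 = (-5*√2*√C)² - 141 = 50*C - 141 = -141 + 50*C)
y(2048)/(((-309295 + 2789847)/(-1711945 + 1/(-4571344 - 1643474)))) = (-141 + 50*2048)/(((-309295 + 2789847)/(-1711945 + 1/(-4571344 - 1643474)))) = (-141 + 102400)/((2480552/(-1711945 + 1/(-6214818)))) = 102259/((2480552/(-1711945 - 1/6214818))) = 102259/((2480552/(-10639426601011/6214818))) = 102259/((2480552*(-6214818/10639426601011))) = 102259/(-15416179219536/10639426601011) = 102259*(-10639426601011/15416179219536) = -1087977124792783849/15416179219536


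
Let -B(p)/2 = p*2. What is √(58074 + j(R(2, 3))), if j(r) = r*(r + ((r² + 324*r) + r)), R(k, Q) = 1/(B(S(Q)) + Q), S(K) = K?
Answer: √42338879/27 ≈ 240.99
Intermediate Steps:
B(p) = -4*p (B(p) = -2*p*2 = -4*p)
R(k, Q) = -1/(3*Q) (R(k, Q) = 1/(-4*Q + Q) = 1/(-3*Q) = -1/(3*Q))
j(r) = r*(r² + 326*r) (j(r) = r*(r + (r² + 325*r)) = r*(r² + 326*r))
√(58074 + j(R(2, 3))) = √(58074 + (-⅓/3)²*(326 - ⅓/3)) = √(58074 + (-⅓*⅓)²*(326 - ⅓*⅓)) = √(58074 + (-⅑)²*(326 - ⅑)) = √(58074 + (1/81)*(2933/9)) = √(58074 + 2933/729) = √(42338879/729) = √42338879/27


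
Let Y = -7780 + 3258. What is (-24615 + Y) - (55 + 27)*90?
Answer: -36517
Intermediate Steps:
Y = -4522
(-24615 + Y) - (55 + 27)*90 = (-24615 - 4522) - (55 + 27)*90 = -29137 - 82*90 = -29137 - 1*7380 = -29137 - 7380 = -36517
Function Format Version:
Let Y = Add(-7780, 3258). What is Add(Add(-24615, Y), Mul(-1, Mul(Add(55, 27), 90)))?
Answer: -36517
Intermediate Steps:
Y = -4522
Add(Add(-24615, Y), Mul(-1, Mul(Add(55, 27), 90))) = Add(Add(-24615, -4522), Mul(-1, Mul(Add(55, 27), 90))) = Add(-29137, Mul(-1, Mul(82, 90))) = Add(-29137, Mul(-1, 7380)) = Add(-29137, -7380) = -36517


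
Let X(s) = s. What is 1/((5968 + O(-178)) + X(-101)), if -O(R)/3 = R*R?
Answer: -1/89185 ≈ -1.1213e-5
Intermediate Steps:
O(R) = -3*R**2 (O(R) = -3*R*R = -3*R**2)
1/((5968 + O(-178)) + X(-101)) = 1/((5968 - 3*(-178)**2) - 101) = 1/((5968 - 3*31684) - 101) = 1/((5968 - 95052) - 101) = 1/(-89084 - 101) = 1/(-89185) = -1/89185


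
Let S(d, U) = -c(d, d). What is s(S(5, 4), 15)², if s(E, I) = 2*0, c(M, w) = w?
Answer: 0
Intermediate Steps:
S(d, U) = -d
s(E, I) = 0
s(S(5, 4), 15)² = 0² = 0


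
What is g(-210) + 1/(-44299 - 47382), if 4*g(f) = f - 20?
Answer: -10543317/183362 ≈ -57.500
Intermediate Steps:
g(f) = -5 + f/4 (g(f) = (f - 20)/4 = (-20 + f)/4 = -5 + f/4)
g(-210) + 1/(-44299 - 47382) = (-5 + (¼)*(-210)) + 1/(-44299 - 47382) = (-5 - 105/2) + 1/(-91681) = -115/2 - 1/91681 = -10543317/183362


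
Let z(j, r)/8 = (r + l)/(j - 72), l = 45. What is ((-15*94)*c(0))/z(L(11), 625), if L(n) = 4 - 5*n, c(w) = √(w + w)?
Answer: 0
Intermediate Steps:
c(w) = √2*√w (c(w) = √(2*w) = √2*√w)
z(j, r) = 8*(45 + r)/(-72 + j) (z(j, r) = 8*((r + 45)/(j - 72)) = 8*((45 + r)/(-72 + j)) = 8*(45 + r)/(-72 + j))
((-15*94)*c(0))/z(L(11), 625) = ((-15*94)*(√2*√0))/((8*(45 + 625)/(-72 + (4 - 5*11)))) = (-1410*√2*0)/((8*670/(-72 + (4 - 55)))) = (-1410*0)/((8*670/(-72 - 51))) = 0/((8*670/(-123))) = 0/((8*(-1/123)*670)) = 0/(-5360/123) = 0*(-123/5360) = 0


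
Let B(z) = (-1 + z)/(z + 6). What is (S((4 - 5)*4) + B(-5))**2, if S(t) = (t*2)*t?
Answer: 676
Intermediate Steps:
B(z) = (-1 + z)/(6 + z)
S(t) = 2*t**2 (S(t) = (2*t)*t = 2*t**2)
(S((4 - 5)*4) + B(-5))**2 = (2*((4 - 5)*4)**2 + (-1 - 5)/(6 - 5))**2 = (2*(-1*4)**2 - 6/1)**2 = (2*(-4)**2 + 1*(-6))**2 = (2*16 - 6)**2 = (32 - 6)**2 = 26**2 = 676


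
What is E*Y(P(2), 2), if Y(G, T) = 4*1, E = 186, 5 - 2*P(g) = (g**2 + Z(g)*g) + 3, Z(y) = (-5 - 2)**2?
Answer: 744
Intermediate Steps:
Z(y) = 49 (Z(y) = (-7)**2 = 49)
P(g) = 1 - 49*g/2 - g**2/2 (P(g) = 5/2 - ((g**2 + 49*g) + 3)/2 = 5/2 - (3 + g**2 + 49*g)/2 = 5/2 + (-3/2 - 49*g/2 - g**2/2) = 1 - 49*g/2 - g**2/2)
Y(G, T) = 4
E*Y(P(2), 2) = 186*4 = 744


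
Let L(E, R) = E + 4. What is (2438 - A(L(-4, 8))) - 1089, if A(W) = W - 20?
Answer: 1369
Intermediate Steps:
L(E, R) = 4 + E
A(W) = -20 + W
(2438 - A(L(-4, 8))) - 1089 = (2438 - (-20 + (4 - 4))) - 1089 = (2438 - (-20 + 0)) - 1089 = (2438 - 1*(-20)) - 1089 = (2438 + 20) - 1089 = 2458 - 1089 = 1369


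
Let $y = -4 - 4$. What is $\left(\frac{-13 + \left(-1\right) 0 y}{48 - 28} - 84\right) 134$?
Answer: $- \frac{113431}{10} \approx -11343.0$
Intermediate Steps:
$y = -8$ ($y = -4 - 4 = -8$)
$\left(\frac{-13 + \left(-1\right) 0 y}{48 - 28} - 84\right) 134 = \left(\frac{-13 + \left(-1\right) 0 \left(-8\right)}{48 - 28} - 84\right) 134 = \left(\frac{-13 + 0 \left(-8\right)}{20} - 84\right) 134 = \left(\left(-13 + 0\right) \frac{1}{20} - 84\right) 134 = \left(\left(-13\right) \frac{1}{20} - 84\right) 134 = \left(- \frac{13}{20} - 84\right) 134 = \left(- \frac{1693}{20}\right) 134 = - \frac{113431}{10}$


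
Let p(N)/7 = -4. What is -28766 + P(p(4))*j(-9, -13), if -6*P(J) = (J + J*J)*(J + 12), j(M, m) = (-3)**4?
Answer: 134530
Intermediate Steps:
p(N) = -28 (p(N) = 7*(-4) = -28)
j(M, m) = 81
P(J) = -(12 + J)*(J + J**2)/6 (P(J) = -(J + J*J)*(J + 12)/6 = -(J + J**2)*(12 + J)/6 = -(12 + J)*(J + J**2)/6)
-28766 + P(p(4))*j(-9, -13) = -28766 - 1/6*(-28)*(12 + (-28)**2 + 13*(-28))*81 = -28766 - 1/6*(-28)*(12 + 784 - 364)*81 = -28766 - 1/6*(-28)*432*81 = -28766 + 2016*81 = -28766 + 163296 = 134530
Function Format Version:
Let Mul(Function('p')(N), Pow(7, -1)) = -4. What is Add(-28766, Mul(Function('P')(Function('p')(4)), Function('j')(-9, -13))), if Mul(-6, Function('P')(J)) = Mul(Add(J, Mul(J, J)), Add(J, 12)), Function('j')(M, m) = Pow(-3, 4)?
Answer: 134530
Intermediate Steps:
Function('p')(N) = -28 (Function('p')(N) = Mul(7, -4) = -28)
Function('j')(M, m) = 81
Function('P')(J) = Mul(Rational(-1, 6), Add(12, J), Add(J, Pow(J, 2))) (Function('P')(J) = Mul(Rational(-1, 6), Mul(Add(J, Mul(J, J)), Add(J, 12))) = Mul(Rational(-1, 6), Mul(Add(J, Pow(J, 2)), Add(12, J))) = Mul(Rational(-1, 6), Mul(Add(12, J), Add(J, Pow(J, 2)))) = Mul(Rational(-1, 6), Add(12, J), Add(J, Pow(J, 2))))
Add(-28766, Mul(Function('P')(Function('p')(4)), Function('j')(-9, -13))) = Add(-28766, Mul(Mul(Rational(-1, 6), -28, Add(12, Pow(-28, 2), Mul(13, -28))), 81)) = Add(-28766, Mul(Mul(Rational(-1, 6), -28, Add(12, 784, -364)), 81)) = Add(-28766, Mul(Mul(Rational(-1, 6), -28, 432), 81)) = Add(-28766, Mul(2016, 81)) = Add(-28766, 163296) = 134530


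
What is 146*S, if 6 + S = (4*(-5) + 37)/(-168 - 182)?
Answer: -154541/175 ≈ -883.09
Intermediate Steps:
S = -2117/350 (S = -6 + (4*(-5) + 37)/(-168 - 182) = -6 + (-20 + 37)/(-350) = -6 + 17*(-1/350) = -6 - 17/350 = -2117/350 ≈ -6.0486)
146*S = 146*(-2117/350) = -154541/175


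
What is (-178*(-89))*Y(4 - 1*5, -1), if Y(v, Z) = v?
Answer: -15842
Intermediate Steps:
(-178*(-89))*Y(4 - 1*5, -1) = (-178*(-89))*(4 - 1*5) = 15842*(4 - 5) = 15842*(-1) = -15842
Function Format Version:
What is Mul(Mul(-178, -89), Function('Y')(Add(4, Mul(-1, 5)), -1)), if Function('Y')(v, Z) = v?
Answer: -15842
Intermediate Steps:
Mul(Mul(-178, -89), Function('Y')(Add(4, Mul(-1, 5)), -1)) = Mul(Mul(-178, -89), Add(4, Mul(-1, 5))) = Mul(15842, Add(4, -5)) = Mul(15842, -1) = -15842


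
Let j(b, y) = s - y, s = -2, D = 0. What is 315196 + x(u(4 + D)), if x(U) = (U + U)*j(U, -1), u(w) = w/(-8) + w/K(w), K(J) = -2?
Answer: 315201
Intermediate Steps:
u(w) = -5*w/8 (u(w) = w/(-8) + w/(-2) = w*(-⅛) + w*(-½) = -w/8 - w/2 = -5*w/8)
j(b, y) = -2 - y
x(U) = -2*U (x(U) = (U + U)*(-2 - 1*(-1)) = (2*U)*(-2 + 1) = (2*U)*(-1) = -2*U)
315196 + x(u(4 + D)) = 315196 - (-5)*(4 + 0)/4 = 315196 - (-5)*4/4 = 315196 - 2*(-5/2) = 315196 + 5 = 315201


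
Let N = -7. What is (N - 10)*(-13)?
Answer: 221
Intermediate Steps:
(N - 10)*(-13) = (-7 - 10)*(-13) = -17*(-13) = 221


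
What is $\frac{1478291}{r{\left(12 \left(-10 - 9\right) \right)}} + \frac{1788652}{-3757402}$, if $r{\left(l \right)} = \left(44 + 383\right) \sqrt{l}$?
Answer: $- \frac{894326}{1878701} - \frac{1478291 i \sqrt{57}}{48678} \approx -0.47603 - 229.28 i$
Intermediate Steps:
$r{\left(l \right)} = 427 \sqrt{l}$
$\frac{1478291}{r{\left(12 \left(-10 - 9\right) \right)}} + \frac{1788652}{-3757402} = \frac{1478291}{427 \sqrt{12 \left(-10 - 9\right)}} + \frac{1788652}{-3757402} = \frac{1478291}{427 \sqrt{12 \left(-19\right)}} + 1788652 \left(- \frac{1}{3757402}\right) = \frac{1478291}{427 \sqrt{-228}} - \frac{894326}{1878701} = \frac{1478291}{427 \cdot 2 i \sqrt{57}} - \frac{894326}{1878701} = \frac{1478291}{854 i \sqrt{57}} - \frac{894326}{1878701} = 1478291 \left(- \frac{i \sqrt{57}}{48678}\right) - \frac{894326}{1878701} = - \frac{1478291 i \sqrt{57}}{48678} - \frac{894326}{1878701} = - \frac{894326}{1878701} - \frac{1478291 i \sqrt{57}}{48678}$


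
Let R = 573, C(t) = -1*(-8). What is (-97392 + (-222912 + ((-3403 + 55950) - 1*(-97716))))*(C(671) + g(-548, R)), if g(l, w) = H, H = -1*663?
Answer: 111376855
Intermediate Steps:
C(t) = 8
H = -663
g(l, w) = -663
(-97392 + (-222912 + ((-3403 + 55950) - 1*(-97716))))*(C(671) + g(-548, R)) = (-97392 + (-222912 + ((-3403 + 55950) - 1*(-97716))))*(8 - 663) = (-97392 + (-222912 + (52547 + 97716)))*(-655) = (-97392 + (-222912 + 150263))*(-655) = (-97392 - 72649)*(-655) = -170041*(-655) = 111376855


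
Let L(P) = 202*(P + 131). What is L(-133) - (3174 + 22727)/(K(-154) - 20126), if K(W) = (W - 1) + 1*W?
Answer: -8229839/20435 ≈ -402.73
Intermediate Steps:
K(W) = -1 + 2*W (K(W) = (-1 + W) + W = -1 + 2*W)
L(P) = 26462 + 202*P (L(P) = 202*(131 + P) = 26462 + 202*P)
L(-133) - (3174 + 22727)/(K(-154) - 20126) = (26462 + 202*(-133)) - (3174 + 22727)/((-1 + 2*(-154)) - 20126) = (26462 - 26866) - 25901/((-1 - 308) - 20126) = -404 - 25901/(-309 - 20126) = -404 - 25901/(-20435) = -404 - 25901*(-1)/20435 = -404 - 1*(-25901/20435) = -404 + 25901/20435 = -8229839/20435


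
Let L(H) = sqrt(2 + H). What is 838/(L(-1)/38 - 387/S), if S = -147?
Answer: 1560356/4951 ≈ 315.16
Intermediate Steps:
838/(L(-1)/38 - 387/S) = 838/(sqrt(2 - 1)/38 - 387/(-147)) = 838/(sqrt(1)*(1/38) - 387*(-1/147)) = 838/(1*(1/38) + 129/49) = 838/(1/38 + 129/49) = 838/(4951/1862) = 838*(1862/4951) = 1560356/4951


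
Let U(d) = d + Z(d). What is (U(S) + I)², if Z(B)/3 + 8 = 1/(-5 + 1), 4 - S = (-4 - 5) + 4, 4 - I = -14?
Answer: 81/16 ≈ 5.0625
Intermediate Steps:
I = 18 (I = 4 - 1*(-14) = 4 + 14 = 18)
S = 9 (S = 4 - ((-4 - 5) + 4) = 4 - (-9 + 4) = 4 - 1*(-5) = 4 + 5 = 9)
Z(B) = -99/4 (Z(B) = -24 + 3/(-5 + 1) = -24 + 3/(-4) = -24 + 3*(-¼) = -24 - ¾ = -99/4)
U(d) = -99/4 + d (U(d) = d - 99/4 = -99/4 + d)
(U(S) + I)² = ((-99/4 + 9) + 18)² = (-63/4 + 18)² = (9/4)² = 81/16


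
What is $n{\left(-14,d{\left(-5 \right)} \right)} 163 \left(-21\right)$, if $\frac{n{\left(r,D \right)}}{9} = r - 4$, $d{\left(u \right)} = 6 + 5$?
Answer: $554526$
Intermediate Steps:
$d{\left(u \right)} = 11$
$n{\left(r,D \right)} = -36 + 9 r$ ($n{\left(r,D \right)} = 9 \left(r - 4\right) = 9 \left(-4 + r\right) = -36 + 9 r$)
$n{\left(-14,d{\left(-5 \right)} \right)} 163 \left(-21\right) = \left(-36 + 9 \left(-14\right)\right) 163 \left(-21\right) = \left(-36 - 126\right) 163 \left(-21\right) = \left(-162\right) 163 \left(-21\right) = \left(-26406\right) \left(-21\right) = 554526$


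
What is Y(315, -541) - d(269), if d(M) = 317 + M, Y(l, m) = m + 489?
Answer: -638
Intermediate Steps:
Y(l, m) = 489 + m
Y(315, -541) - d(269) = (489 - 541) - (317 + 269) = -52 - 1*586 = -52 - 586 = -638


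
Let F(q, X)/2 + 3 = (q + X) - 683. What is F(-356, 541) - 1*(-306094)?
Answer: 305092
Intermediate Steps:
F(q, X) = -1372 + 2*X + 2*q (F(q, X) = -6 + 2*((q + X) - 683) = -6 + 2*((X + q) - 683) = -6 + 2*(-683 + X + q) = -6 + (-1366 + 2*X + 2*q) = -1372 + 2*X + 2*q)
F(-356, 541) - 1*(-306094) = (-1372 + 2*541 + 2*(-356)) - 1*(-306094) = (-1372 + 1082 - 712) + 306094 = -1002 + 306094 = 305092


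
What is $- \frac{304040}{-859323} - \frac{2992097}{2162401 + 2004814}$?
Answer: $- \frac{1304177721731}{3580983695445} \approx -0.3642$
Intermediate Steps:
$- \frac{304040}{-859323} - \frac{2992097}{2162401 + 2004814} = \left(-304040\right) \left(- \frac{1}{859323}\right) - \frac{2992097}{4167215} = \frac{304040}{859323} - \frac{2992097}{4167215} = - \frac{1304177721731}{3580983695445}$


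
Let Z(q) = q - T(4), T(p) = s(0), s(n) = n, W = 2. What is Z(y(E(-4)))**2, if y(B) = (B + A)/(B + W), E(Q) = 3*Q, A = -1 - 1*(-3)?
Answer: 1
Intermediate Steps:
A = 2 (A = -1 + 3 = 2)
T(p) = 0
y(B) = 1 (y(B) = (B + 2)/(B + 2) = (2 + B)/(2 + B) = 1)
Z(q) = q (Z(q) = q - 1*0 = q + 0 = q)
Z(y(E(-4)))**2 = 1**2 = 1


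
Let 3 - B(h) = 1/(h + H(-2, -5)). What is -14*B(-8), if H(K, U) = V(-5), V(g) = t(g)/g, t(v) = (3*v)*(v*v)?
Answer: -2800/67 ≈ -41.791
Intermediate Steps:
t(v) = 3*v**3 (t(v) = (3*v)*v**2 = 3*v**3)
V(g) = 3*g**2 (V(g) = (3*g**3)/g = 3*g**2)
H(K, U) = 75 (H(K, U) = 3*(-5)**2 = 3*25 = 75)
B(h) = 3 - 1/(75 + h) (B(h) = 3 - 1/(h + 75) = 3 - 1/(75 + h))
-14*B(-8) = -14*(224 + 3*(-8))/(75 - 8) = -14*(224 - 24)/67 = -14*200/67 = -2800/67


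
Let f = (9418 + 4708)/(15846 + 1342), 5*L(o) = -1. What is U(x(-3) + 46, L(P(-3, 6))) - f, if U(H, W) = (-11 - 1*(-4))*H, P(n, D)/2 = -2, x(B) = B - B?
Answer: -2774331/8594 ≈ -322.82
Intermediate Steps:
x(B) = 0
P(n, D) = -4 (P(n, D) = 2*(-2) = -4)
L(o) = -1/5 (L(o) = (1/5)*(-1) = -1/5)
U(H, W) = -7*H (U(H, W) = (-11 + 4)*H = -7*H)
f = 7063/8594 (f = 14126/17188 = 14126*(1/17188) = 7063/8594 ≈ 0.82185)
U(x(-3) + 46, L(P(-3, 6))) - f = -7*(0 + 46) - 1*7063/8594 = -7*46 - 7063/8594 = -322 - 7063/8594 = -2774331/8594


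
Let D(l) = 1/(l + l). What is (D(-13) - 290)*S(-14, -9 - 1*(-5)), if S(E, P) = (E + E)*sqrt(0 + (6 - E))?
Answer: 211148*sqrt(5)/13 ≈ 36319.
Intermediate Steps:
D(l) = 1/(2*l)
S(E, P) = 2*E*sqrt(6 - E) (S(E, P) = (2*E)*sqrt(6 - E) = 2*E*sqrt(6 - E))
(D(-13) - 290)*S(-14, -9 - 1*(-5)) = ((1/2)/(-13) - 290)*(2*(-14)*sqrt(6 - 1*(-14))) = ((1/2)*(-1/13) - 290)*(2*(-14)*sqrt(6 + 14)) = (-1/26 - 290)*(2*(-14)*sqrt(20)) = -7541*(-14)*2*sqrt(5)/13 = -(-211148)*sqrt(5)/13 = 211148*sqrt(5)/13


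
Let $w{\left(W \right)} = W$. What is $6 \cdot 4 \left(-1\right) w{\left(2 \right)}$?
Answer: $-48$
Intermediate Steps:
$6 \cdot 4 \left(-1\right) w{\left(2 \right)} = 6 \cdot 4 \left(-1\right) 2 = 24 \left(-1\right) 2 = \left(-24\right) 2 = -48$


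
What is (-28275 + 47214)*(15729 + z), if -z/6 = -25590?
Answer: 3205785591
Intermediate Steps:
z = 153540 (z = -6*(-25590) = 153540)
(-28275 + 47214)*(15729 + z) = (-28275 + 47214)*(15729 + 153540) = 18939*169269 = 3205785591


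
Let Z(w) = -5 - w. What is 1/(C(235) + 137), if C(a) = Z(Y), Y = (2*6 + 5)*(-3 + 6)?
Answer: 1/81 ≈ 0.012346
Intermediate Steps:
Y = 51 (Y = (12 + 5)*3 = 17*3 = 51)
C(a) = -56 (C(a) = -5 - 1*51 = -5 - 51 = -56)
1/(C(235) + 137) = 1/(-56 + 137) = 1/81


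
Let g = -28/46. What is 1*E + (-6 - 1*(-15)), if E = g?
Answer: 193/23 ≈ 8.3913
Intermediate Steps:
g = -14/23 (g = -28*1/46 = -14/23 ≈ -0.60870)
E = -14/23 ≈ -0.60870
1*E + (-6 - 1*(-15)) = 1*(-14/23) + (-6 - 1*(-15)) = -14/23 + (-6 + 15) = -14/23 + 9 = 193/23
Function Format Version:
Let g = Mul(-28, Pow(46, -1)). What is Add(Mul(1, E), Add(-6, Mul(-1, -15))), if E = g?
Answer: Rational(193, 23) ≈ 8.3913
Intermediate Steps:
g = Rational(-14, 23) (g = Mul(-28, Rational(1, 46)) = Rational(-14, 23) ≈ -0.60870)
E = Rational(-14, 23) ≈ -0.60870
Add(Mul(1, E), Add(-6, Mul(-1, -15))) = Add(Mul(1, Rational(-14, 23)), Add(-6, Mul(-1, -15))) = Add(Rational(-14, 23), Add(-6, 15)) = Add(Rational(-14, 23), 9) = Rational(193, 23)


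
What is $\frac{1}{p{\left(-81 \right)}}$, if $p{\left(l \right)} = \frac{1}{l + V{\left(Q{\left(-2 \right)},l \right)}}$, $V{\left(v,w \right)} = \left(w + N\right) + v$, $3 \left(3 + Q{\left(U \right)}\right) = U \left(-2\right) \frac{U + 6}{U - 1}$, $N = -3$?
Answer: $- \frac{1528}{9} \approx -169.78$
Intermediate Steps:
$Q{\left(U \right)} = -3 - \frac{2 U \left(6 + U\right)}{3 \left(-1 + U\right)}$ ($Q{\left(U \right)} = -3 + \frac{U \left(-2\right) \frac{U + 6}{U - 1}}{3} = -3 + \frac{- 2 U \frac{6 + U}{-1 + U}}{3} = -3 + \frac{\left(-2\right) U \frac{1}{-1 + U} \left(6 + U\right)}{3} = -3 - \frac{2 U \left(6 + U\right)}{3 \left(-1 + U\right)}$)
$V{\left(v,w \right)} = -3 + v + w$ ($V{\left(v,w \right)} = \left(w - 3\right) + v = \left(-3 + w\right) + v = -3 + v + w$)
$p{\left(l \right)} = \frac{1}{- \frac{70}{9} + 2 l}$ ($p{\left(l \right)} = \frac{1}{l + \left(-3 + \frac{9 - -42 - 2 \left(-2\right)^{2}}{3 \left(-1 - 2\right)} + l\right)} = \frac{1}{l + \left(-3 + \frac{9 + 42 - 8}{3 \left(-3\right)} + l\right)} = \frac{1}{l + \left(-3 + \frac{1}{3} \left(- \frac{1}{3}\right) \left(9 + 42 - 8\right) + l\right)} = \frac{1}{l + \left(-3 + \frac{1}{3} \left(- \frac{1}{3}\right) 43 + l\right)} = \frac{1}{l - \left(\frac{70}{9} - l\right)} = \frac{1}{l + \left(- \frac{70}{9} + l\right)} = \frac{1}{- \frac{70}{9} + 2 l}$)
$\frac{1}{p{\left(-81 \right)}} = \frac{1}{\frac{9}{2} \frac{1}{-35 + 9 \left(-81\right)}} = \frac{1}{\frac{9}{2} \frac{1}{-35 - 729}} = \frac{1}{\frac{9}{2} \frac{1}{-764}} = \frac{1}{\frac{9}{2} \left(- \frac{1}{764}\right)} = \frac{1}{- \frac{9}{1528}} = - \frac{1528}{9}$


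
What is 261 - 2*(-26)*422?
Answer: 22205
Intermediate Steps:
261 - 2*(-26)*422 = 261 + 52*422 = 261 + 21944 = 22205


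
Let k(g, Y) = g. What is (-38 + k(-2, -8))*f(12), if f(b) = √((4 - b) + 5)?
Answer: -40*I*√3 ≈ -69.282*I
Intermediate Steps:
f(b) = √(9 - b)
(-38 + k(-2, -8))*f(12) = (-38 - 2)*√(9 - 1*12) = -40*√(9 - 12) = -40*I*√3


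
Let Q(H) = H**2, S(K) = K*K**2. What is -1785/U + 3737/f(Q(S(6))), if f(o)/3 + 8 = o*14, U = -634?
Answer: 1750063369/621170376 ≈ 2.8174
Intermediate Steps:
S(K) = K**3
f(o) = -24 + 42*o (f(o) = -24 + 3*(o*14) = -24 + 3*(14*o) = -24 + 42*o)
-1785/U + 3737/f(Q(S(6))) = -1785/(-634) + 3737/(-24 + 42*(6**3)**2) = -1785*(-1/634) + 3737/(-24 + 42*216**2) = 1785/634 + 3737/(-24 + 42*46656) = 1785/634 + 3737/(-24 + 1959552) = 1785/634 + 3737/1959528 = 1750063369/621170376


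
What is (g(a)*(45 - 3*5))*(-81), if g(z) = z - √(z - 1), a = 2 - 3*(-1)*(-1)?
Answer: 2430 + 2430*I*√2 ≈ 2430.0 + 3436.5*I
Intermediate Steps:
a = -1 (a = 2 + 3*(-1) = 2 - 3 = -1)
g(z) = z - √(-1 + z)
(g(a)*(45 - 3*5))*(-81) = ((-1 - √(-1 - 1))*(45 - 3*5))*(-81) = ((-1 - √(-2))*(45 - 1*15))*(-81) = ((-1 - I*√2)*(45 - 15))*(-81) = ((-1 - I*√2)*30)*(-81) = (-30 - 30*I*√2)*(-81) = 2430 + 2430*I*√2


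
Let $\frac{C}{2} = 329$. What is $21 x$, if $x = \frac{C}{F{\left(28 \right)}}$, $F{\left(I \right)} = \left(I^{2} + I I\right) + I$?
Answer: $\frac{329}{38} \approx 8.6579$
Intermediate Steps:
$C = 658$ ($C = 2 \cdot 329 = 658$)
$F{\left(I \right)} = I + 2 I^{2}$ ($F{\left(I \right)} = \left(I^{2} + I^{2}\right) + I = 2 I^{2} + I = I + 2 I^{2}$)
$x = \frac{47}{114}$ ($x = \frac{658}{28 \left(1 + 2 \cdot 28\right)} = \frac{658}{28 \left(1 + 56\right)} = \frac{658}{28 \cdot 57} = \frac{658}{1596} = 658 \cdot \frac{1}{1596} = \frac{47}{114} \approx 0.41228$)
$21 x = 21 \cdot \frac{47}{114} = \frac{329}{38}$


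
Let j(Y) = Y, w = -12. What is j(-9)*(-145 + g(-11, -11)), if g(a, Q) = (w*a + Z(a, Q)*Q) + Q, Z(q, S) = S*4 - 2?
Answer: -4338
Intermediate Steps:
Z(q, S) = -2 + 4*S (Z(q, S) = 4*S - 2 = -2 + 4*S)
g(a, Q) = Q - 12*a + Q*(-2 + 4*Q) (g(a, Q) = (-12*a + (-2 + 4*Q)*Q) + Q = (-12*a + Q*(-2 + 4*Q)) + Q = Q - 12*a + Q*(-2 + 4*Q))
j(-9)*(-145 + g(-11, -11)) = -9*(-145 + (-1*(-11) - 12*(-11) + 4*(-11)**2)) = -9*(-145 + (11 + 132 + 4*121)) = -9*(-145 + (11 + 132 + 484)) = -9*(-145 + 627) = -9*482 = -4338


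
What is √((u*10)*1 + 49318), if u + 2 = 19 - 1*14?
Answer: 26*√73 ≈ 222.14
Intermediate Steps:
u = 3 (u = -2 + (19 - 1*14) = -2 + (19 - 14) = -2 + 5 = 3)
√((u*10)*1 + 49318) = √((3*10)*1 + 49318) = √(30*1 + 49318) = √(30 + 49318) = √49348 = 26*√73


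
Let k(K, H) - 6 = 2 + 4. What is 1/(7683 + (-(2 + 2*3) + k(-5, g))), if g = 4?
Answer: 1/7687 ≈ 0.00013009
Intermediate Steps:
k(K, H) = 12 (k(K, H) = 6 + (2 + 4) = 6 + 6 = 12)
1/(7683 + (-(2 + 2*3) + k(-5, g))) = 1/(7683 + (-(2 + 2*3) + 12)) = 1/(7683 + (-(2 + 6) + 12)) = 1/(7683 + (-1*8 + 12)) = 1/(7683 + (-8 + 12)) = 1/(7683 + 4) = 1/7687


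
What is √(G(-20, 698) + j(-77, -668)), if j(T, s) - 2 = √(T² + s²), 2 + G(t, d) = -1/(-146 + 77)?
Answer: √(69 + 4761*√452153)/69 ≈ 25.931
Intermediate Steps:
G(t, d) = -137/69 (G(t, d) = -2 - 1/(-146 + 77) = -2 - 1/(-69) = -2 - 1*(-1/69) = -2 + 1/69 = -137/69)
j(T, s) = 2 + √(T² + s²)
√(G(-20, 698) + j(-77, -668)) = √(-137/69 + (2 + √((-77)² + (-668)²))) = √(-137/69 + (2 + √(5929 + 446224))) = √(-137/69 + (2 + √452153)) = √(1/69 + √452153)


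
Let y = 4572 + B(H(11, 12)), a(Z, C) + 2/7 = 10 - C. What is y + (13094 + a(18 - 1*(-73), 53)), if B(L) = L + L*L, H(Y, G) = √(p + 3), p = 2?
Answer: 123394/7 + √5 ≈ 17630.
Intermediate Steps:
H(Y, G) = √5 (H(Y, G) = √(2 + 3) = √5)
a(Z, C) = 68/7 - C (a(Z, C) = -2/7 + (10 - C) = 68/7 - C)
B(L) = L + L²
y = 4572 + √5*(1 + √5) ≈ 4579.2
y + (13094 + a(18 - 1*(-73), 53)) = (4577 + √5) + (13094 + (68/7 - 1*53)) = (4577 + √5) + (13094 + (68/7 - 53)) = (4577 + √5) + (13094 - 303/7) = (4577 + √5) + 91355/7 = 123394/7 + √5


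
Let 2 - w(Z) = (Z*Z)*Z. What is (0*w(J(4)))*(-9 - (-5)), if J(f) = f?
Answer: 0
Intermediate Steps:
w(Z) = 2 - Z**3 (w(Z) = 2 - Z*Z*Z = 2 - Z**2*Z = 2 - Z**3)
(0*w(J(4)))*(-9 - (-5)) = (0*(2 - 1*4**3))*(-9 - (-5)) = (0*(2 - 1*64))*(-9 - 1*(-5)) = (0*(2 - 64))*(-9 + 5) = (0*(-62))*(-4) = 0*(-4) = 0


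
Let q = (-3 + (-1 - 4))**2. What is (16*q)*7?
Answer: 7168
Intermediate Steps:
q = 64 (q = (-3 - 5)**2 = (-8)**2 = 64)
(16*q)*7 = (16*64)*7 = 1024*7 = 7168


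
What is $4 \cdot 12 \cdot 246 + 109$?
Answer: $11917$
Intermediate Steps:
$4 \cdot 12 \cdot 246 + 109 = 48 \cdot 246 + 109 = 11808 + 109 = 11917$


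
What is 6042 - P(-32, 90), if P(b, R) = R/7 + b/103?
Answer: 4347236/721 ≈ 6029.5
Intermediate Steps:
P(b, R) = R/7 + b/103 (P(b, R) = R*(⅐) + b*(1/103) = R/7 + b/103)
6042 - P(-32, 90) = 6042 - ((⅐)*90 + (1/103)*(-32)) = 6042 - (90/7 - 32/103) = 6042 - 1*9046/721 = 6042 - 9046/721 = 4347236/721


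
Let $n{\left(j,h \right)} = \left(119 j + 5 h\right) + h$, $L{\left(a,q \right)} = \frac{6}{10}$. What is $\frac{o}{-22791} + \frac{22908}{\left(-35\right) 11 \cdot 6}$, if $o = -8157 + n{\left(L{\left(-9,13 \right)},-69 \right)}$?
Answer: $- \frac{27914564}{2924845} \approx -9.5439$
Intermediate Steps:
$L{\left(a,q \right)} = \frac{3}{5}$ ($L{\left(a,q \right)} = 6 \cdot \frac{1}{10} = \frac{3}{5}$)
$n{\left(j,h \right)} = 6 h + 119 j$ ($n{\left(j,h \right)} = \left(5 h + 119 j\right) + h = 6 h + 119 j$)
$o = - \frac{42498}{5}$ ($o = -8157 + \left(6 \left(-69\right) + 119 \cdot \frac{3}{5}\right) = -8157 + \left(-414 + \frac{357}{5}\right) = -8157 - \frac{1713}{5} = - \frac{42498}{5} \approx -8499.6$)
$\frac{o}{-22791} + \frac{22908}{\left(-35\right) 11 \cdot 6} = - \frac{42498}{5 \left(-22791\right)} + \frac{22908}{\left(-35\right) 11 \cdot 6} = \left(- \frac{42498}{5}\right) \left(- \frac{1}{22791}\right) + \frac{22908}{\left(-385\right) 6} = \frac{14166}{37985} + \frac{22908}{-2310} = \frac{14166}{37985} + 22908 \left(- \frac{1}{2310}\right) = \frac{14166}{37985} - \frac{3818}{385} = - \frac{27914564}{2924845}$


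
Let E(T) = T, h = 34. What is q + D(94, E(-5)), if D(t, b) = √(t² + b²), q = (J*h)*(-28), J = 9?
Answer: -8568 + √8861 ≈ -8473.9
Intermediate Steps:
q = -8568 (q = (9*34)*(-28) = 306*(-28) = -8568)
D(t, b) = √(b² + t²)
q + D(94, E(-5)) = -8568 + √((-5)² + 94²) = -8568 + √(25 + 8836) = -8568 + √8861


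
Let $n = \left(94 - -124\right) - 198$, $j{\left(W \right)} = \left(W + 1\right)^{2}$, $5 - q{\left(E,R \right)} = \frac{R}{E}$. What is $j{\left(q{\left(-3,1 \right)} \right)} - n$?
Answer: $\frac{181}{9} \approx 20.111$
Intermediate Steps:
$q{\left(E,R \right)} = 5 - \frac{R}{E}$
$j{\left(W \right)} = \left(1 + W\right)^{2}$
$n = 20$ ($n = \left(94 + 124\right) - 198 = 218 - 198 = 20$)
$j{\left(q{\left(-3,1 \right)} \right)} - n = \left(1 + \left(5 - 1 \frac{1}{-3}\right)\right)^{2} - 20 = \left(1 + \left(5 - 1 \left(- \frac{1}{3}\right)\right)\right)^{2} - 20 = \left(1 + \left(5 + \frac{1}{3}\right)\right)^{2} - 20 = \left(1 + \frac{16}{3}\right)^{2} - 20 = \left(\frac{19}{3}\right)^{2} - 20 = \frac{361}{9} - 20 = \frac{181}{9}$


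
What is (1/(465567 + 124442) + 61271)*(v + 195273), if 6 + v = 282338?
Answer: 17265631583951200/590009 ≈ 2.9263e+10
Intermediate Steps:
v = 282332 (v = -6 + 282338 = 282332)
(1/(465567 + 124442) + 61271)*(v + 195273) = (1/(465567 + 124442) + 61271)*(282332 + 195273) = (1/590009 + 61271)*477605 = (36150441440/590009)*477605 = 17265631583951200/590009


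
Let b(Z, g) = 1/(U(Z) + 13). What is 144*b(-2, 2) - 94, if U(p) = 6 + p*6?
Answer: -514/7 ≈ -73.429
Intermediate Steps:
U(p) = 6 + 6*p
b(Z, g) = 1/(19 + 6*Z) (b(Z, g) = 1/((6 + 6*Z) + 13) = 1/(19 + 6*Z))
144*b(-2, 2) - 94 = 144/(19 + 6*(-2)) - 94 = 144/(19 - 12) - 94 = 144/7 - 94 = -514/7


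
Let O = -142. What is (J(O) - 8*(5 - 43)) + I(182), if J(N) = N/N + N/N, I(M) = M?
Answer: 488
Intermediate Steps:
J(N) = 2 (J(N) = 1 + 1 = 2)
(J(O) - 8*(5 - 43)) + I(182) = (2 - 8*(5 - 43)) + 182 = (2 - 8*(-38)) + 182 = (2 + 304) + 182 = 306 + 182 = 488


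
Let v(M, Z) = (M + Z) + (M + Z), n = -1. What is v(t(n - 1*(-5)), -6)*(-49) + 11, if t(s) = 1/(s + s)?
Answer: 2347/4 ≈ 586.75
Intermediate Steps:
t(s) = 1/(2*s)
v(M, Z) = 2*M + 2*Z
v(t(n - 1*(-5)), -6)*(-49) + 11 = (2*(1/(2*(-1 - 1*(-5)))) + 2*(-6))*(-49) + 11 = (2*(1/(2*(-1 + 5))) - 12)*(-49) + 11 = (2*((½)/4) - 12)*(-49) + 11 = (2*((½)*(¼)) - 12)*(-49) + 11 = (2*(⅛) - 12)*(-49) + 11 = (¼ - 12)*(-49) + 11 = -47/4*(-49) + 11 = 2303/4 + 11 = 2347/4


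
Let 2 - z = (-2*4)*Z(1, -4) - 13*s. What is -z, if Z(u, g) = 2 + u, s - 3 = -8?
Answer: 39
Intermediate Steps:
s = -5 (s = 3 - 8 = -5)
z = -39 (z = 2 - ((-2*4)*(2 + 1) - 13*(-5)) = 2 - (-8*3 + 65) = 2 - (-24 + 65) = 2 - 1*41 = 2 - 41 = -39)
-z = -1*(-39) = 39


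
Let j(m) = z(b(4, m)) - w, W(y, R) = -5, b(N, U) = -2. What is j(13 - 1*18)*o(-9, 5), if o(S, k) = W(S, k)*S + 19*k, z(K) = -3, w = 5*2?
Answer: -1820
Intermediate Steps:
w = 10
o(S, k) = -5*S + 19*k
j(m) = -13 (j(m) = -3 - 1*10 = -3 - 10 = -13)
j(13 - 1*18)*o(-9, 5) = -13*(-5*(-9) + 19*5) = -13*(45 + 95) = -13*140 = -1820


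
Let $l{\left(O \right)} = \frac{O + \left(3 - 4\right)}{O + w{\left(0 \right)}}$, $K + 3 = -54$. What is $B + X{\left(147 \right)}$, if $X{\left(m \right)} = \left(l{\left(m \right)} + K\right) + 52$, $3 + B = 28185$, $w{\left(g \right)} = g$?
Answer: $\frac{4142165}{147} \approx 28178.0$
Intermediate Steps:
$B = 28182$ ($B = -3 + 28185 = 28182$)
$K = -57$ ($K = -3 - 54 = -57$)
$l{\left(O \right)} = \frac{-1 + O}{O}$ ($l{\left(O \right)} = \frac{O + \left(3 - 4\right)}{O + 0} = \frac{O - 1}{O} = \frac{-1 + O}{O}$)
$X{\left(m \right)} = -5 + \frac{-1 + m}{m}$ ($X{\left(m \right)} = \left(\frac{-1 + m}{m} - 57\right) + 52 = \left(-57 + \frac{-1 + m}{m}\right) + 52 = -5 + \frac{-1 + m}{m}$)
$B + X{\left(147 \right)} = 28182 - \frac{589}{147} = \frac{4142165}{147}$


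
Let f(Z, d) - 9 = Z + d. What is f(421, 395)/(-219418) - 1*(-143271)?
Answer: 31436235453/219418 ≈ 1.4327e+5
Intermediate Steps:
f(Z, d) = 9 + Z + d (f(Z, d) = 9 + (Z + d) = 9 + Z + d)
f(421, 395)/(-219418) - 1*(-143271) = (9 + 421 + 395)/(-219418) - 1*(-143271) = 825*(-1/219418) + 143271 = -825/219418 + 143271 = 31436235453/219418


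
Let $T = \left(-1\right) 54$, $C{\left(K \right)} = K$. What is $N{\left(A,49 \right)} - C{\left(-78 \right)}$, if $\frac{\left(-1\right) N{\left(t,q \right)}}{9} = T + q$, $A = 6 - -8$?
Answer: $123$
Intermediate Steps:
$A = 14$ ($A = 6 + 8 = 14$)
$T = -54$
$N{\left(t,q \right)} = 486 - 9 q$ ($N{\left(t,q \right)} = - 9 \left(-54 + q\right) = 486 - 9 q$)
$N{\left(A,49 \right)} - C{\left(-78 \right)} = \left(486 - 441\right) - -78 = \left(486 - 441\right) + 78 = 45 + 78 = 123$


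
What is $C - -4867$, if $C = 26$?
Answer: $4893$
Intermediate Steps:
$C - -4867 = 26 - -4867 = 26 + 4867 = 4893$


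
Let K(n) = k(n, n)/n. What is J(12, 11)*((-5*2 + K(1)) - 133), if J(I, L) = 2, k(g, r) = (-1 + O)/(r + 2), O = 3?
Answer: -854/3 ≈ -284.67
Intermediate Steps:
k(g, r) = 2/(2 + r) (k(g, r) = (-1 + 3)/(r + 2) = 2/(2 + r))
K(n) = 2/(n*(2 + n)) (K(n) = (2/(2 + n))/n = 2/(n*(2 + n)))
J(12, 11)*((-5*2 + K(1)) - 133) = 2*((-5*2 + 2/(1*(2 + 1))) - 133) = 2*((-10 + 2*1/3) - 133) = 2*((-10 + 2*1*(1/3)) - 133) = 2*((-10 + 2/3) - 133) = 2*(-28/3 - 133) = 2*(-427/3) = -854/3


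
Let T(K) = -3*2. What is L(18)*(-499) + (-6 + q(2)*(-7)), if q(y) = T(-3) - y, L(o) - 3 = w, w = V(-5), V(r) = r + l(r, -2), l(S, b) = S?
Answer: 3543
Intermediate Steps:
V(r) = 2*r (V(r) = r + r = 2*r)
T(K) = -6
w = -10 (w = 2*(-5) = -10)
L(o) = -7 (L(o) = 3 - 10 = -7)
q(y) = -6 - y
L(18)*(-499) + (-6 + q(2)*(-7)) = -7*(-499) + (-6 + (-6 - 1*2)*(-7)) = 3493 + (-6 + (-6 - 2)*(-7)) = 3493 + (-6 - 8*(-7)) = 3493 + (-6 + 56) = 3493 + 50 = 3543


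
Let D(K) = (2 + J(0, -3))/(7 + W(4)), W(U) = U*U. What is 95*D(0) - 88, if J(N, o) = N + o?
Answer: -2119/23 ≈ -92.130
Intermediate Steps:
W(U) = U**2
D(K) = -1/23 (D(K) = (2 + (0 - 3))/(7 + 4**2) = (2 - 3)/(7 + 16) = -1/23)
95*D(0) - 88 = 95*(-1/23) - 88 = -95/23 - 88 = -2119/23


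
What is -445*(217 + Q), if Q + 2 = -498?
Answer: 125935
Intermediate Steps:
Q = -500 (Q = -2 - 498 = -500)
-445*(217 + Q) = -445*(217 - 500) = -445*(-283) = 125935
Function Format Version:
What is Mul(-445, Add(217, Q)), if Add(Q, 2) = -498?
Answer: 125935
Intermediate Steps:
Q = -500 (Q = Add(-2, -498) = -500)
Mul(-445, Add(217, Q)) = Mul(-445, Add(217, -500)) = Mul(-445, -283) = 125935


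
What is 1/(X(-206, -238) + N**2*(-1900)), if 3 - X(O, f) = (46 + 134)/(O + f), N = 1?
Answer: -37/70174 ≈ -0.00052726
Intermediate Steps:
X(O, f) = 3 - 180/(O + f) (X(O, f) = 3 - (46 + 134)/(O + f) = 3 - 180/(O + f))
1/(X(-206, -238) + N**2*(-1900)) = 1/(3*(-60 - 206 - 238)/(-206 - 238) + 1**2*(-1900)) = 1/(3*(-504)/(-444) + 1*(-1900)) = 1/(3*(-1/444)*(-504) - 1900) = 1/(126/37 - 1900) = 1/(-70174/37) = -37/70174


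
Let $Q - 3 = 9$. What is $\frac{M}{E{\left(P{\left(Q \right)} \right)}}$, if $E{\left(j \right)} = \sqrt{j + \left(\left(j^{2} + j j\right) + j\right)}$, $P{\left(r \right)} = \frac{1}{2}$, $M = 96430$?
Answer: $\frac{96430 \sqrt{6}}{3} \approx 78735.0$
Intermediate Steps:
$Q = 12$ ($Q = 3 + 9 = 12$)
$P{\left(r \right)} = \frac{1}{2}$
$E{\left(j \right)} = \sqrt{2 j + 2 j^{2}}$ ($E{\left(j \right)} = \sqrt{j + \left(\left(j^{2} + j^{2}\right) + j\right)} = \sqrt{j + \left(2 j^{2} + j\right)} = \sqrt{j + \left(j + 2 j^{2}\right)} = \sqrt{2 j + 2 j^{2}}$)
$\frac{M}{E{\left(P{\left(Q \right)} \right)}} = \frac{96430}{\sqrt{2} \sqrt{\frac{1 + \frac{1}{2}}{2}}} = \frac{96430}{\sqrt{2} \sqrt{\frac{1}{2} \cdot \frac{3}{2}}} = \frac{96430}{\sqrt{2} \sqrt{\frac{3}{4}}} = \frac{96430}{\sqrt{2} \frac{\sqrt{3}}{2}} = \frac{96430}{\frac{1}{2} \sqrt{6}} = 96430 \frac{\sqrt{6}}{3} = \frac{96430 \sqrt{6}}{3}$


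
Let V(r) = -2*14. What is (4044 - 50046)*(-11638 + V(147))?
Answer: 536659332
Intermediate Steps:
V(r) = -28
(4044 - 50046)*(-11638 + V(147)) = (4044 - 50046)*(-11638 - 28) = -46002*(-11666) = 536659332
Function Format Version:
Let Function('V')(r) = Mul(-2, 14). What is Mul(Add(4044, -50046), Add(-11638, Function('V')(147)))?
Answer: 536659332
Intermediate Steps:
Function('V')(r) = -28
Mul(Add(4044, -50046), Add(-11638, Function('V')(147))) = Mul(Add(4044, -50046), Add(-11638, -28)) = Mul(-46002, -11666) = 536659332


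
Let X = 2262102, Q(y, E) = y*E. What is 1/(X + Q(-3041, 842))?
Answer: -1/298420 ≈ -3.3510e-6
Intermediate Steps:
Q(y, E) = E*y
1/(X + Q(-3041, 842)) = 1/(2262102 + 842*(-3041)) = 1/(2262102 - 2560522) = 1/(-298420) = -1/298420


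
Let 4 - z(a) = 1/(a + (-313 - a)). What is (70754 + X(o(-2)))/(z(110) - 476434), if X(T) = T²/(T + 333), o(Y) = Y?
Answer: -1047189702/7051368137 ≈ -0.14851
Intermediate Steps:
z(a) = 1253/313 (z(a) = 4 - 1/(a + (-313 - a)) = 4 - 1/(-313) = 4 - 1*(-1/313) = 4 + 1/313 = 1253/313)
X(T) = T²/(333 + T)
(70754 + X(o(-2)))/(z(110) - 476434) = (70754 + (-2)²/(333 - 2))/(1253/313 - 476434) = (70754 + 4/331)/(-149122589/313) = (70754 + 4*(1/331))*(-313/149122589) = (70754 + 4/331)*(-313/149122589) = (23419578/331)*(-313/149122589) = -1047189702/7051368137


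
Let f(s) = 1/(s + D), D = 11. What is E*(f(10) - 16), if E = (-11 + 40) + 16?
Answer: -5025/7 ≈ -717.86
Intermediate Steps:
f(s) = 1/(11 + s) (f(s) = 1/(s + 11) = 1/(11 + s))
E = 45 (E = 29 + 16 = 45)
E*(f(10) - 16) = 45*(1/(11 + 10) - 16) = 45*(1/21 - 16) = 45*(-335/21) = -5025/7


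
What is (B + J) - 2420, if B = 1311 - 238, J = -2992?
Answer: -4339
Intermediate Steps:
B = 1073
(B + J) - 2420 = (1073 - 2992) - 2420 = -1919 - 2420 = -4339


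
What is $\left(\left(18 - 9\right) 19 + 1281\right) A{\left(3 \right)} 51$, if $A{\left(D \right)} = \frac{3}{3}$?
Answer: $74052$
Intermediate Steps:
$A{\left(D \right)} = 1$ ($A{\left(D \right)} = 3 \cdot \frac{1}{3} = 1$)
$\left(\left(18 - 9\right) 19 + 1281\right) A{\left(3 \right)} 51 = \left(\left(18 - 9\right) 19 + 1281\right) 1 \cdot 51 = \left(9 \cdot 19 + 1281\right) 51 = \left(171 + 1281\right) 51 = 1452 \cdot 51 = 74052$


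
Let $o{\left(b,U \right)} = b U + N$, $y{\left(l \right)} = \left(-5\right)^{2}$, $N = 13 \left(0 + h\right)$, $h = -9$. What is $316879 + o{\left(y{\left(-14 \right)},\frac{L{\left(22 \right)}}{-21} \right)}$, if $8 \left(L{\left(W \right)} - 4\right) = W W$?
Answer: $\frac{4433593}{14} \approx 3.1669 \cdot 10^{5}$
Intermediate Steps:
$L{\left(W \right)} = 4 + \frac{W^{2}}{8}$ ($L{\left(W \right)} = 4 + \frac{W W}{8} = 4 + \frac{W^{2}}{8}$)
$N = -117$ ($N = 13 \left(0 - 9\right) = 13 \left(-9\right) = -117$)
$y{\left(l \right)} = 25$
$o{\left(b,U \right)} = -117 + U b$ ($o{\left(b,U \right)} = b U - 117 = U b - 117 = -117 + U b$)
$316879 + o{\left(y{\left(-14 \right)},\frac{L{\left(22 \right)}}{-21} \right)} = 316879 - \left(117 - \frac{4 + \frac{22^{2}}{8}}{-21} \cdot 25\right) = 316879 - \left(117 - \left(4 + \frac{1}{8} \cdot 484\right) \left(- \frac{1}{21}\right) 25\right) = 316879 - \left(117 - \left(4 + \frac{121}{2}\right) \left(- \frac{1}{21}\right) 25\right) = 316879 - \left(117 - \frac{129}{2} \left(- \frac{1}{21}\right) 25\right) = 316879 - \frac{2713}{14} = \frac{4433593}{14}$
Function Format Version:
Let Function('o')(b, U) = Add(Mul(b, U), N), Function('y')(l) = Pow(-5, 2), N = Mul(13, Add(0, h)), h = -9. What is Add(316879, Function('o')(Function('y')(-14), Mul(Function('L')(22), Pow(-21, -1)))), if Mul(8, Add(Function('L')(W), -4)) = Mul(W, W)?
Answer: Rational(4433593, 14) ≈ 3.1669e+5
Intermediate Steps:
Function('L')(W) = Add(4, Mul(Rational(1, 8), Pow(W, 2))) (Function('L')(W) = Add(4, Mul(Rational(1, 8), Mul(W, W))) = Add(4, Mul(Rational(1, 8), Pow(W, 2))))
N = -117 (N = Mul(13, Add(0, -9)) = Mul(13, -9) = -117)
Function('y')(l) = 25
Function('o')(b, U) = Add(-117, Mul(U, b)) (Function('o')(b, U) = Add(Mul(b, U), -117) = Add(Mul(U, b), -117) = Add(-117, Mul(U, b)))
Add(316879, Function('o')(Function('y')(-14), Mul(Function('L')(22), Pow(-21, -1)))) = Add(316879, Add(-117, Mul(Mul(Add(4, Mul(Rational(1, 8), Pow(22, 2))), Pow(-21, -1)), 25))) = Add(316879, Add(-117, Mul(Mul(Add(4, Mul(Rational(1, 8), 484)), Rational(-1, 21)), 25))) = Add(316879, Add(-117, Mul(Mul(Add(4, Rational(121, 2)), Rational(-1, 21)), 25))) = Add(316879, Add(-117, Mul(Mul(Rational(129, 2), Rational(-1, 21)), 25))) = Add(316879, Add(-117, Mul(Rational(-43, 14), 25))) = Add(316879, Add(-117, Rational(-1075, 14))) = Add(316879, Rational(-2713, 14)) = Rational(4433593, 14)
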